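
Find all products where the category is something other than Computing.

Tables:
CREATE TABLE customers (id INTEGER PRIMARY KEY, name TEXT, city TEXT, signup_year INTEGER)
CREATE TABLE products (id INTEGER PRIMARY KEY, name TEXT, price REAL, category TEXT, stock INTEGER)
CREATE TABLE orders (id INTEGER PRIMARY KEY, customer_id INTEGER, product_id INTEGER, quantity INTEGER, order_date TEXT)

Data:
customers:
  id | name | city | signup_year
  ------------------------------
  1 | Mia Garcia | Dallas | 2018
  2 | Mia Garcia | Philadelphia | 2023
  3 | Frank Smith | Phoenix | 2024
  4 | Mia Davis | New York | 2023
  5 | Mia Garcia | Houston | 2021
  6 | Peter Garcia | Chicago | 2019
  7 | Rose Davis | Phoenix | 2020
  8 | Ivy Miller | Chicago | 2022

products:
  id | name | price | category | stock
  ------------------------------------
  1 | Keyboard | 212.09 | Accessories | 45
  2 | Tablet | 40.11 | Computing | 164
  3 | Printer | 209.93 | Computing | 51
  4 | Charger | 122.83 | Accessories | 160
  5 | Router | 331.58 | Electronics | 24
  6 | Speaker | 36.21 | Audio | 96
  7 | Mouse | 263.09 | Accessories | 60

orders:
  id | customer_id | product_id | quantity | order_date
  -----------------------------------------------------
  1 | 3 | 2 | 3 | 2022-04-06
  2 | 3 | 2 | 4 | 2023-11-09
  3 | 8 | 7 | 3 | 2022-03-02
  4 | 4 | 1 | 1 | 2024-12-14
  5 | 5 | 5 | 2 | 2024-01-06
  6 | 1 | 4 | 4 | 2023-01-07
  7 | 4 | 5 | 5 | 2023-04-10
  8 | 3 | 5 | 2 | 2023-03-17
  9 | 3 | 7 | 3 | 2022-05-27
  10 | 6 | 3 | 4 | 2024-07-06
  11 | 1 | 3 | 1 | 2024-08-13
SELECT name, category FROM products WHERE category <> 'Computing'

Execution result:
name | category
Keyboard | Accessories
Charger | Accessories
Router | Electronics
Speaker | Audio
Mouse | Accessories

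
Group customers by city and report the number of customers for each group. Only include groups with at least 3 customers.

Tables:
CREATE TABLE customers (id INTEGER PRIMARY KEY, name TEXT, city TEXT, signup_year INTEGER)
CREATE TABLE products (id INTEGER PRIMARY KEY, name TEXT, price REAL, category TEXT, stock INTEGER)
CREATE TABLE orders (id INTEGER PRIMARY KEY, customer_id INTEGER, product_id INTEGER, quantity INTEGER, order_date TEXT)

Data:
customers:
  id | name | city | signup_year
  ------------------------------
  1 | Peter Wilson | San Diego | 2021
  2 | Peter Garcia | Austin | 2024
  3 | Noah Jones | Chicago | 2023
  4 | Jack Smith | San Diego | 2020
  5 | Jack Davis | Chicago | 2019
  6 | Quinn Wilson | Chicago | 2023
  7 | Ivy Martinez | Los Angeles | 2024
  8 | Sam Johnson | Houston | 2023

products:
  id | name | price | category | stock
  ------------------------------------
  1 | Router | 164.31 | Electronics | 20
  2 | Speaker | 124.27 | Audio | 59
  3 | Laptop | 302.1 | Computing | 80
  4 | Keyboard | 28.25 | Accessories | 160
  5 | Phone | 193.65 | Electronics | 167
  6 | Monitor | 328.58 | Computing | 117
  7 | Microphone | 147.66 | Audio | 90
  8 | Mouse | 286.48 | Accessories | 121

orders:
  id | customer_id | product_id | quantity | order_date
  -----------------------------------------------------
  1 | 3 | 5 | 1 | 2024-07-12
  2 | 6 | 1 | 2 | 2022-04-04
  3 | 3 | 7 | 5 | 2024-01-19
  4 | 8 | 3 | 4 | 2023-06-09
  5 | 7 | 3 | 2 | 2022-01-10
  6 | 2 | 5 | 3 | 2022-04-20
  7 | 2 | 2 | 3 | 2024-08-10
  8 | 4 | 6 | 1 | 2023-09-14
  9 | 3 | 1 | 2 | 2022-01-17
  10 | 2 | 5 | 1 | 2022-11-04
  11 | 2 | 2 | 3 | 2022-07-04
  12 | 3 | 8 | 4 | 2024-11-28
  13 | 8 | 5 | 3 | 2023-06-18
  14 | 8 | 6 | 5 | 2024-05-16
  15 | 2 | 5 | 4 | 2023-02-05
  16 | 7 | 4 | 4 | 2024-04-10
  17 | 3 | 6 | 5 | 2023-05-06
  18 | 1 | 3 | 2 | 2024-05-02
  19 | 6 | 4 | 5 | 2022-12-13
SELECT city, COUNT(*) AS n FROM customers GROUP BY city HAVING COUNT(*) >= 3

Execution result:
city | n
Chicago | 3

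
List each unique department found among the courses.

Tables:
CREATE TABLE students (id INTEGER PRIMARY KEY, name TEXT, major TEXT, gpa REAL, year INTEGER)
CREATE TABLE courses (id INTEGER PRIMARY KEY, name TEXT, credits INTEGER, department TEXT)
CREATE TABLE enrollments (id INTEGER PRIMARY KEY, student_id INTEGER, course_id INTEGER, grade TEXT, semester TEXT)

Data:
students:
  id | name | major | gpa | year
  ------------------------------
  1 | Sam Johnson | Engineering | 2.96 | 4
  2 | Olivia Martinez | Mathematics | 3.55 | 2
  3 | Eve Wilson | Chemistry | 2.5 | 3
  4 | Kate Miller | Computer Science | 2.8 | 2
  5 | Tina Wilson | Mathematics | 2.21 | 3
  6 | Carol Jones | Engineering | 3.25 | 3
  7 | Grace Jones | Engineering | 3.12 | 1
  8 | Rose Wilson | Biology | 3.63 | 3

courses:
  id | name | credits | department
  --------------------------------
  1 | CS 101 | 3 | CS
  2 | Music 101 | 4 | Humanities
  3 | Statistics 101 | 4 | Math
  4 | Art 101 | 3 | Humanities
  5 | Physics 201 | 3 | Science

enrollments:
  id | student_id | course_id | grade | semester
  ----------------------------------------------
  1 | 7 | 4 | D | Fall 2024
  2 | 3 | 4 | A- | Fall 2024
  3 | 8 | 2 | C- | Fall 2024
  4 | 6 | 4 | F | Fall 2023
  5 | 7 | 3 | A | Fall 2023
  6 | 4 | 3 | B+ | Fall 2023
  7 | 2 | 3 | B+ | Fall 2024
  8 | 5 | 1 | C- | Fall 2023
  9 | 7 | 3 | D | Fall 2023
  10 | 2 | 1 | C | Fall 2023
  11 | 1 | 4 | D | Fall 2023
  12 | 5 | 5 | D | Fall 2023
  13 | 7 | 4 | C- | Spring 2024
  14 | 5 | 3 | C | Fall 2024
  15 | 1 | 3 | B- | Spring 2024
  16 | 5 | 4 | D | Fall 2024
SELECT DISTINCT department FROM courses

Execution result:
department
CS
Humanities
Math
Science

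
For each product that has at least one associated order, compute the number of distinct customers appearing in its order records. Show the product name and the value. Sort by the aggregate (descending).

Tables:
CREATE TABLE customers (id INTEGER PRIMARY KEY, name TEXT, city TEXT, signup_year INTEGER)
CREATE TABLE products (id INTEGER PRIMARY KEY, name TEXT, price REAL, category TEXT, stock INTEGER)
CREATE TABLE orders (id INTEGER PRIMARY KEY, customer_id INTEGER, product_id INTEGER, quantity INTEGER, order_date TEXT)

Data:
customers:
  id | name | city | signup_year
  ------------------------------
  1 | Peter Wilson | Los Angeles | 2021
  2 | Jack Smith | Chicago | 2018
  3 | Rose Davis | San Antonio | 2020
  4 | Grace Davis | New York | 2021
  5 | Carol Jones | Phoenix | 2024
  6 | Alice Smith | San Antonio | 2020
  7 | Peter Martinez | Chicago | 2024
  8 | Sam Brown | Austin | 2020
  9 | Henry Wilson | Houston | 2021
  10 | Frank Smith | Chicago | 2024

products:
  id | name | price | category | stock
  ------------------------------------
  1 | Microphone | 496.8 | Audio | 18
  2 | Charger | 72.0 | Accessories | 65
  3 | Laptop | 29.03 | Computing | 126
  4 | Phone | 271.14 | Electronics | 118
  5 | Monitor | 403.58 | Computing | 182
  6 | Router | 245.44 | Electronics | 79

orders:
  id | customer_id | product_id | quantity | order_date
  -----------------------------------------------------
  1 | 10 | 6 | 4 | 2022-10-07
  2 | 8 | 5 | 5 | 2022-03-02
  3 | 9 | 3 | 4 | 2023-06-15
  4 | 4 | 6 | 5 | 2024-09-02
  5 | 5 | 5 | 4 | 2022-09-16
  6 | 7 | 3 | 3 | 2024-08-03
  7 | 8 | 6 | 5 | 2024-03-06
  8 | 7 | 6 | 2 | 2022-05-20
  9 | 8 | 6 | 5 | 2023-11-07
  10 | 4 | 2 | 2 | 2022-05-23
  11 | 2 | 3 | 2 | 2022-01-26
SELECT p.name, COUNT(DISTINCT c.customer_id) AS distinct_customer_count FROM orders c JOIN products p ON c.product_id = p.id GROUP BY p.id, p.name ORDER BY distinct_customer_count DESC

Execution result:
name | distinct_customer_count
Router | 4
Laptop | 3
Monitor | 2
Charger | 1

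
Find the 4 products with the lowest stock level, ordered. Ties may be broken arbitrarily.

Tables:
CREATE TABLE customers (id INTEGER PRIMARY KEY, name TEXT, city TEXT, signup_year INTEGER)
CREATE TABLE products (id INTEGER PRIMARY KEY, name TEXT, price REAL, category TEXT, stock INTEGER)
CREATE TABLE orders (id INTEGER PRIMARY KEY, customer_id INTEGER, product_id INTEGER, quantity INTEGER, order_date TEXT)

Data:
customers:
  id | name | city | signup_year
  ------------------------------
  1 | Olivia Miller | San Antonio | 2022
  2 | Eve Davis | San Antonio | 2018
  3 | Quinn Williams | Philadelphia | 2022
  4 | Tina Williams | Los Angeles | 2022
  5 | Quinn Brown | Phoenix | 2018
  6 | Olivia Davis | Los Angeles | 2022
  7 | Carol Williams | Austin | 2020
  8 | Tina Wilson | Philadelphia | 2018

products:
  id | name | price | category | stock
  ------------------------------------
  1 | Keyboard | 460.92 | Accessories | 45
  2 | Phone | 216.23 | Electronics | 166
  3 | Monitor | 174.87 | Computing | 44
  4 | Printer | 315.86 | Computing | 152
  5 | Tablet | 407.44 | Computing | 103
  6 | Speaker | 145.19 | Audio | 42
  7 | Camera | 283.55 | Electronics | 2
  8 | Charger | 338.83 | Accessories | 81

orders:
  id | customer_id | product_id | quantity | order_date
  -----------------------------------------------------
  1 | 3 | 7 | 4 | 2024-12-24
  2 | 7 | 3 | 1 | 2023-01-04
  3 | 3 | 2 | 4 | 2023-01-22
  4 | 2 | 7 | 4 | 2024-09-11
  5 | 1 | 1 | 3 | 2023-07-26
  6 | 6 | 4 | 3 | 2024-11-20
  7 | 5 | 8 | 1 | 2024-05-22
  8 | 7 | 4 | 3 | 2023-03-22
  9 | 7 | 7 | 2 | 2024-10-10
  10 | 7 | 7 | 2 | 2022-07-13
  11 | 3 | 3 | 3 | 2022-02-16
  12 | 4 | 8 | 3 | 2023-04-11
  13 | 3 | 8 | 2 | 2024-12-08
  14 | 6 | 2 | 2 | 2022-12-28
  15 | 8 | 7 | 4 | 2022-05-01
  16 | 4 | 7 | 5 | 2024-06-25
SELECT name, stock FROM products ORDER BY stock ASC LIMIT 4

Execution result:
name | stock
Camera | 2
Speaker | 42
Monitor | 44
Keyboard | 45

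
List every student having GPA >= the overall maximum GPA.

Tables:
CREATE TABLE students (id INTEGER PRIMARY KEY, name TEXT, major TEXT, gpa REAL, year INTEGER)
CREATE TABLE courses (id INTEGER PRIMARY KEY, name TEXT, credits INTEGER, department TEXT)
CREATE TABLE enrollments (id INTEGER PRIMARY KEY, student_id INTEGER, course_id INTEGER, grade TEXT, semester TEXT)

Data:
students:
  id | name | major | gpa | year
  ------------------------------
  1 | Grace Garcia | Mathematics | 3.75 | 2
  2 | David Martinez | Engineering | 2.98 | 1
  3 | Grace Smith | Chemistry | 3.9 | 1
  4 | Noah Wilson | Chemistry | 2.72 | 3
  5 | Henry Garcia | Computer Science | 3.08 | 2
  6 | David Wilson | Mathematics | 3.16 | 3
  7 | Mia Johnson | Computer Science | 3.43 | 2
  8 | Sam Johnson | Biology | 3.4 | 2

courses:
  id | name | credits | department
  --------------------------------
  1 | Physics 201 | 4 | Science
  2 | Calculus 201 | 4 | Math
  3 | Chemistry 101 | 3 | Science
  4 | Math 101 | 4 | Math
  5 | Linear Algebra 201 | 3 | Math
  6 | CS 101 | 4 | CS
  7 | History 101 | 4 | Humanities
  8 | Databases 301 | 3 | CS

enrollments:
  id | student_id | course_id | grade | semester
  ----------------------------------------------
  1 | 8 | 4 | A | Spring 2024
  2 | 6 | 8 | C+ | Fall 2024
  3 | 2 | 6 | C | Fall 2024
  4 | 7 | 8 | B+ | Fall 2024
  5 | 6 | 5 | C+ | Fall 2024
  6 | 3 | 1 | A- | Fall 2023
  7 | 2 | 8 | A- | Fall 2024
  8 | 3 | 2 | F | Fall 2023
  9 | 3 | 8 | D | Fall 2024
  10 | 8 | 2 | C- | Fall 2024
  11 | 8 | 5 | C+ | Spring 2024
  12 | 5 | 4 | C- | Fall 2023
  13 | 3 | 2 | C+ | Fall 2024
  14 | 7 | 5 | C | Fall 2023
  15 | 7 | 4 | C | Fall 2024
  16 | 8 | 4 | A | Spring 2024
SELECT name, gpa FROM students WHERE gpa >= (SELECT MAX(gpa) FROM students)

Execution result:
name | gpa
Grace Smith | 3.90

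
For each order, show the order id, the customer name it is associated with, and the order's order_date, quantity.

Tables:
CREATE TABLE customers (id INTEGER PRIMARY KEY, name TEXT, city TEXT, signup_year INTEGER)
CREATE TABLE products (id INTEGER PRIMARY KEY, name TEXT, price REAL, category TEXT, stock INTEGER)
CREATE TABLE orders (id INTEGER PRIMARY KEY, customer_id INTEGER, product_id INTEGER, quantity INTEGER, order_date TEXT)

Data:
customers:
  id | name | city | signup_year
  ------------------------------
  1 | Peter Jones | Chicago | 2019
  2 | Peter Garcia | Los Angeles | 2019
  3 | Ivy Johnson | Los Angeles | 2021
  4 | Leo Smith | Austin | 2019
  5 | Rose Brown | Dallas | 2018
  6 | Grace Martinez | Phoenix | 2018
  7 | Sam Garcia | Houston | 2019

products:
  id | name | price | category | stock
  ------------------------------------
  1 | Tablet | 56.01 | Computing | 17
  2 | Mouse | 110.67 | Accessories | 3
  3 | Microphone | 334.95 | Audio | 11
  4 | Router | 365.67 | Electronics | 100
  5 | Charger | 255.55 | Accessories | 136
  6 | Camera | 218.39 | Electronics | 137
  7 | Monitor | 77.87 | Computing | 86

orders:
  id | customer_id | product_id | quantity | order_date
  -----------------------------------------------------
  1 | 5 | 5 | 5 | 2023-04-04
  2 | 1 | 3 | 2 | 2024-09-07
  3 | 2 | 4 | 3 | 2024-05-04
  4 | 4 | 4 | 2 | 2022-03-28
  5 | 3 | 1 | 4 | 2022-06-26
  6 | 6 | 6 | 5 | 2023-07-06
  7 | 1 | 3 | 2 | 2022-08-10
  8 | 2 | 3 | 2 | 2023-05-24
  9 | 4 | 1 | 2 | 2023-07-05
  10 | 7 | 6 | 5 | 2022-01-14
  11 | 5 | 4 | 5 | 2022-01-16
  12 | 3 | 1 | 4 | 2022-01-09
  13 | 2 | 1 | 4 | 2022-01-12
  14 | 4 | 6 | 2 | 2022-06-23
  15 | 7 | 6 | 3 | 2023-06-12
SELECT c.id, p.name AS customer, c.order_date, c.quantity FROM orders c JOIN customers p ON c.customer_id = p.id

Execution result:
id | customer | order_date | quantity
1 | Rose Brown | 2023-04-04 | 5
2 | Peter Jones | 2024-09-07 | 2
3 | Peter Garcia | 2024-05-04 | 3
4 | Leo Smith | 2022-03-28 | 2
5 | Ivy Johnson | 2022-06-26 | 4
6 | Grace Martinez | 2023-07-06 | 5
7 | Peter Jones | 2022-08-10 | 2
8 | Peter Garcia | 2023-05-24 | 2
9 | Leo Smith | 2023-07-05 | 2
10 | Sam Garcia | 2022-01-14 | 5
11 | Rose Brown | 2022-01-16 | 5
12 | Ivy Johnson | 2022-01-09 | 4
13 | Peter Garcia | 2022-01-12 | 4
14 | Leo Smith | 2022-06-23 | 2
15 | Sam Garcia | 2023-06-12 | 3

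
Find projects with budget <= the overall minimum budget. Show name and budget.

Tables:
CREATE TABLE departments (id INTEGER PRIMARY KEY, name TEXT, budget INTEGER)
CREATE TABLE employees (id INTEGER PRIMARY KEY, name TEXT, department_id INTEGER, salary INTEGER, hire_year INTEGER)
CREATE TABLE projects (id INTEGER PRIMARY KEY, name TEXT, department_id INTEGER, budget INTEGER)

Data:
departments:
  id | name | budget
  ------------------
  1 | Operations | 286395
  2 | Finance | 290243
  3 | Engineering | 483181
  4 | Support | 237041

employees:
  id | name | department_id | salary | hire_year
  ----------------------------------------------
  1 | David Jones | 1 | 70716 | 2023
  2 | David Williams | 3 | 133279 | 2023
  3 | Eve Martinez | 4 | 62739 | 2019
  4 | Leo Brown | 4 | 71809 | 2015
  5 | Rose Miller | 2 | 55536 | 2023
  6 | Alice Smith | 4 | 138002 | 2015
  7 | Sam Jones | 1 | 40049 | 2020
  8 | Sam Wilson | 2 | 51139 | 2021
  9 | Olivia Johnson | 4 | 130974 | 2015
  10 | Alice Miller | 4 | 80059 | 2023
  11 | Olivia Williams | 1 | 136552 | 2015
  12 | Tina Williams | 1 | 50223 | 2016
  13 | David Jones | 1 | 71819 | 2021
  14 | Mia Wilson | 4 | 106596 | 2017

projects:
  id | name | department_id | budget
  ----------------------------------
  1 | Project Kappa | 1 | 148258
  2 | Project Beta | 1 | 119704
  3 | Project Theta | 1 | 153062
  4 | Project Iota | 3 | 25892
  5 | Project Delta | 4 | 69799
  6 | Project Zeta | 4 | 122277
SELECT name, budget FROM projects WHERE budget <= (SELECT MIN(budget) FROM projects)

Execution result:
name | budget
Project Iota | 25892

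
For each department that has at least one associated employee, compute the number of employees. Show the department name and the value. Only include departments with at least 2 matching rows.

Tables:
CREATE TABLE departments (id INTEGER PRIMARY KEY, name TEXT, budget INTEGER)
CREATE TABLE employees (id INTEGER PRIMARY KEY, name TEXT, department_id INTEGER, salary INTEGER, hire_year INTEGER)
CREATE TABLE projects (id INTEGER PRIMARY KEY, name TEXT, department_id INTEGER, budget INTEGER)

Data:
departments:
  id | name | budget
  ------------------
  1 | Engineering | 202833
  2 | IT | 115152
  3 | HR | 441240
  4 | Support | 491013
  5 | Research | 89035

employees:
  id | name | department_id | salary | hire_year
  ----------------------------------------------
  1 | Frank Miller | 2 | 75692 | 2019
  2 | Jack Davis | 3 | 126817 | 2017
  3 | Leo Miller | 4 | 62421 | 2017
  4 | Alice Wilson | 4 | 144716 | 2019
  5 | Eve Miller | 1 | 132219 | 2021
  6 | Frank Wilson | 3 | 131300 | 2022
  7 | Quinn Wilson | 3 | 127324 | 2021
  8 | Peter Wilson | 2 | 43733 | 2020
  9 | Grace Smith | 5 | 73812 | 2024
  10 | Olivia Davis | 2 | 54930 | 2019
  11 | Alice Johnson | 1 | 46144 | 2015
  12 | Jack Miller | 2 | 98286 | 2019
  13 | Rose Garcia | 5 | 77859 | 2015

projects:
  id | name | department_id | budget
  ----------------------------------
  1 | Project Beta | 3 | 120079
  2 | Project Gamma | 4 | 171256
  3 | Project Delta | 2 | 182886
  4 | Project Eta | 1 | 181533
SELECT p.name, COUNT(*) AS n FROM employees c JOIN departments p ON c.department_id = p.id GROUP BY p.id, p.name HAVING COUNT(*) >= 2

Execution result:
name | n
Engineering | 2
IT | 4
HR | 3
Support | 2
Research | 2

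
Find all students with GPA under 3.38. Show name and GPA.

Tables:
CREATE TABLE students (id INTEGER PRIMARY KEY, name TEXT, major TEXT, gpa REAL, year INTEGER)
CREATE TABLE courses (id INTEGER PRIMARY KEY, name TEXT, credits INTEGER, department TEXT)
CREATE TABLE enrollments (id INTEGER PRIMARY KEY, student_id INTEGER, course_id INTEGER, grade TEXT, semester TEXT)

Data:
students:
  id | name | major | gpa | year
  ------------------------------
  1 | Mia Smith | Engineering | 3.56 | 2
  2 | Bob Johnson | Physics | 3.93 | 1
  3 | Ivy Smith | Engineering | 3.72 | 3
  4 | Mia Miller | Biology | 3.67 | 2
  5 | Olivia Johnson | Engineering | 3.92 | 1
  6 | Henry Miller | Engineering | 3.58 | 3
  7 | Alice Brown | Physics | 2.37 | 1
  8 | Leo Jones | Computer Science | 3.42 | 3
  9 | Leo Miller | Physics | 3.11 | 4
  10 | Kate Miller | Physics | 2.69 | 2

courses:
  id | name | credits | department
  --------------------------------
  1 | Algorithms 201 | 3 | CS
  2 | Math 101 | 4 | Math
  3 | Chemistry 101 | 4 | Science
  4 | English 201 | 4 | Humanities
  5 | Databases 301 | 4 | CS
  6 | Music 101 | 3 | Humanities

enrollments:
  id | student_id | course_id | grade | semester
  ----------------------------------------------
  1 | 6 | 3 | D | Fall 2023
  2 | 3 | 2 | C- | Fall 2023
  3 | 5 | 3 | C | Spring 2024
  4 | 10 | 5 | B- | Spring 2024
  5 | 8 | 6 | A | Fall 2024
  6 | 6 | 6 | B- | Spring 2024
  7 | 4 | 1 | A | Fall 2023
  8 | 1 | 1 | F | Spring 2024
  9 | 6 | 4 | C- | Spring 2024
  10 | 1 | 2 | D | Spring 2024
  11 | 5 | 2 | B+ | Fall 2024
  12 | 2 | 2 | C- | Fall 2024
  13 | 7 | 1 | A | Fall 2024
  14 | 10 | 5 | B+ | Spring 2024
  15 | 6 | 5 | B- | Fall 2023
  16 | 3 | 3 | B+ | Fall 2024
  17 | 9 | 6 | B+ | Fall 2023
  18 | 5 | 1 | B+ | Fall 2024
SELECT name, gpa FROM students WHERE gpa < 3.38

Execution result:
name | gpa
Alice Brown | 2.37
Leo Miller | 3.11
Kate Miller | 2.69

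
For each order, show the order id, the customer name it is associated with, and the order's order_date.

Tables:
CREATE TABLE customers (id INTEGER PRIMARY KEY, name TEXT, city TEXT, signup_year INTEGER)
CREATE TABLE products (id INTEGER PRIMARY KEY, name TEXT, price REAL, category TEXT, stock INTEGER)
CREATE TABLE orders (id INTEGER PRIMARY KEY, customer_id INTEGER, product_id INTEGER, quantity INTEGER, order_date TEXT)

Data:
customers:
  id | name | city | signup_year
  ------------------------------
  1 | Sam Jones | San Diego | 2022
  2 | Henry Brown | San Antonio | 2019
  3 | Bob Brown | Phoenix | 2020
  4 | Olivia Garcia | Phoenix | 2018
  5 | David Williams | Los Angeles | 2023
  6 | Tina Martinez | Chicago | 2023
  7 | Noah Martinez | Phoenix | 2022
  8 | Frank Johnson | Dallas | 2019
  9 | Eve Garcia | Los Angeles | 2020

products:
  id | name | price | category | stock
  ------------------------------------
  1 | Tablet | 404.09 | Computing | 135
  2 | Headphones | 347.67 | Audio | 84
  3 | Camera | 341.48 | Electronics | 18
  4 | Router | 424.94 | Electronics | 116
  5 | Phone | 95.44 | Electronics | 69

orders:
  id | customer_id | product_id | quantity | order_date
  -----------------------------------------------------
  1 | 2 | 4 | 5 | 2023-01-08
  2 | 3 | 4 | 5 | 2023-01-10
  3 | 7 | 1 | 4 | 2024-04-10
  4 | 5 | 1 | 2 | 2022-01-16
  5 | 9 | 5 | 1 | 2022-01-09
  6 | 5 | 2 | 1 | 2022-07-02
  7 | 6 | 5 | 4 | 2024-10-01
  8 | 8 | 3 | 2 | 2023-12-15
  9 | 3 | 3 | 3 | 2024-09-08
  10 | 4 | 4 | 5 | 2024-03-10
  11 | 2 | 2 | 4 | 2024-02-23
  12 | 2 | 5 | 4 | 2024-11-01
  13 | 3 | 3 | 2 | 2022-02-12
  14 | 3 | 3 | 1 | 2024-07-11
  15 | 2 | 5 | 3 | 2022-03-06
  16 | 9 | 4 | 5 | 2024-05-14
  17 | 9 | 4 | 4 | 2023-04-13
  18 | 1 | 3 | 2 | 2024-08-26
SELECT c.id, p.name AS customer, c.order_date FROM orders c JOIN customers p ON c.customer_id = p.id

Execution result:
id | customer | order_date
1 | Henry Brown | 2023-01-08
2 | Bob Brown | 2023-01-10
3 | Noah Martinez | 2024-04-10
4 | David Williams | 2022-01-16
5 | Eve Garcia | 2022-01-09
6 | David Williams | 2022-07-02
7 | Tina Martinez | 2024-10-01
8 | Frank Johnson | 2023-12-15
9 | Bob Brown | 2024-09-08
10 | Olivia Garcia | 2024-03-10
11 | Henry Brown | 2024-02-23
12 | Henry Brown | 2024-11-01
13 | Bob Brown | 2022-02-12
14 | Bob Brown | 2024-07-11
15 | Henry Brown | 2022-03-06
16 | Eve Garcia | 2024-05-14
17 | Eve Garcia | 2023-04-13
18 | Sam Jones | 2024-08-26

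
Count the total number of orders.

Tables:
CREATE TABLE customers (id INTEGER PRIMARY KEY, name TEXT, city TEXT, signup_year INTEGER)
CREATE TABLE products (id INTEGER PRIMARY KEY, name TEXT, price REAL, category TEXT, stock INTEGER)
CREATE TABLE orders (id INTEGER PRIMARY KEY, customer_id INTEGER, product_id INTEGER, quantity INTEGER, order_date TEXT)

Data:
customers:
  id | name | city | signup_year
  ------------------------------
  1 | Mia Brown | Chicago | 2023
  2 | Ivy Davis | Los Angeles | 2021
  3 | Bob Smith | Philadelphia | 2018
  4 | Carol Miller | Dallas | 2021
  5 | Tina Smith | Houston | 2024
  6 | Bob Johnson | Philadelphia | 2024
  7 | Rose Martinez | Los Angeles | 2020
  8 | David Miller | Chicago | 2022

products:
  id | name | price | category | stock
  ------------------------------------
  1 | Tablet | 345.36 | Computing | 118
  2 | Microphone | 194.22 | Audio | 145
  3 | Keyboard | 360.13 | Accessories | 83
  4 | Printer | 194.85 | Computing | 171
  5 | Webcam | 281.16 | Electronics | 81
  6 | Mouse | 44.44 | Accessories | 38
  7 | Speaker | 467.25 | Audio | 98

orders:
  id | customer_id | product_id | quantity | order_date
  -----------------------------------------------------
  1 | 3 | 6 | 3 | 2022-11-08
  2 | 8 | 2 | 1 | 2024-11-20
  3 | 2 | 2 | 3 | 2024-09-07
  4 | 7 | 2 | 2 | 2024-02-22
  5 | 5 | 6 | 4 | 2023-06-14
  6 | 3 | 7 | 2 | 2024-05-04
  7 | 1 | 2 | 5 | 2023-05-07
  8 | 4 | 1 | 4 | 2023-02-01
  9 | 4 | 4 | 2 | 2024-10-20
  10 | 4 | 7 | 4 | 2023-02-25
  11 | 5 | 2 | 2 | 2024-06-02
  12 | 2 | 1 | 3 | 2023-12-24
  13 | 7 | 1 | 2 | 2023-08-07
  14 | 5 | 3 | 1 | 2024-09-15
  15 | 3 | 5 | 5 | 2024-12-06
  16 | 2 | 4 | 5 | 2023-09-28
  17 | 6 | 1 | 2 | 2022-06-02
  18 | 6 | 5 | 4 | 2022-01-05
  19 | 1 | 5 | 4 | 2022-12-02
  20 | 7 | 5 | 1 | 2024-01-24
SELECT COUNT(*) FROM orders

Execution result:
20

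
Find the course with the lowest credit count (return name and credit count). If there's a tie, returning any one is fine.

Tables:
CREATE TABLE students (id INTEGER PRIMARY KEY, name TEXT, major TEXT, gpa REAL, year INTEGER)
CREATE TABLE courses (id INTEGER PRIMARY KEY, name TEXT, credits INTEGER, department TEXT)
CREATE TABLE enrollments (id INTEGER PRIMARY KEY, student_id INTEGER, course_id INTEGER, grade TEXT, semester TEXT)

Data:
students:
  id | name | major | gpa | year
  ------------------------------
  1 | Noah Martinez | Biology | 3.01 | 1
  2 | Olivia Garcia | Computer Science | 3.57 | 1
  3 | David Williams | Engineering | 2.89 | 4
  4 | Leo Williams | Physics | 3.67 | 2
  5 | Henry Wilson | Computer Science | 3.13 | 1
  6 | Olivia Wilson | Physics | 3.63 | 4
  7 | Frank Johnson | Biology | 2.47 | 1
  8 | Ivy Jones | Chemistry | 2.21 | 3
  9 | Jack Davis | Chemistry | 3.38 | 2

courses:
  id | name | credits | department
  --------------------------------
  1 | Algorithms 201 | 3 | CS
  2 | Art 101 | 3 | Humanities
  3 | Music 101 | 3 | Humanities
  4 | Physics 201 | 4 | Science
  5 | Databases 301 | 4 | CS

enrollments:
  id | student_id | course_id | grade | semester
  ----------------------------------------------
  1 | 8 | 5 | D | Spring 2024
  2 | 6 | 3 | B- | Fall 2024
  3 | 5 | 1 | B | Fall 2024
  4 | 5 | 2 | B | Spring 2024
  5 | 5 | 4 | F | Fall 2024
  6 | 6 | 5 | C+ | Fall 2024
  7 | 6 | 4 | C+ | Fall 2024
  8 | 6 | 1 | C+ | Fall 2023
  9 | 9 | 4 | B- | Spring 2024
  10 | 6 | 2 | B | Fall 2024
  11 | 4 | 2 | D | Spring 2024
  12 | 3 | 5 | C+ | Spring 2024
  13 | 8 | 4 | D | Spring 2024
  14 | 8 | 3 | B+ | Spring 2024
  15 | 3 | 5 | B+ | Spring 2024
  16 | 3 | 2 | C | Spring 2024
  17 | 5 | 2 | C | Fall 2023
SELECT name, credits FROM courses ORDER BY credits ASC LIMIT 1

Execution result:
name | credits
Algorithms 201 | 3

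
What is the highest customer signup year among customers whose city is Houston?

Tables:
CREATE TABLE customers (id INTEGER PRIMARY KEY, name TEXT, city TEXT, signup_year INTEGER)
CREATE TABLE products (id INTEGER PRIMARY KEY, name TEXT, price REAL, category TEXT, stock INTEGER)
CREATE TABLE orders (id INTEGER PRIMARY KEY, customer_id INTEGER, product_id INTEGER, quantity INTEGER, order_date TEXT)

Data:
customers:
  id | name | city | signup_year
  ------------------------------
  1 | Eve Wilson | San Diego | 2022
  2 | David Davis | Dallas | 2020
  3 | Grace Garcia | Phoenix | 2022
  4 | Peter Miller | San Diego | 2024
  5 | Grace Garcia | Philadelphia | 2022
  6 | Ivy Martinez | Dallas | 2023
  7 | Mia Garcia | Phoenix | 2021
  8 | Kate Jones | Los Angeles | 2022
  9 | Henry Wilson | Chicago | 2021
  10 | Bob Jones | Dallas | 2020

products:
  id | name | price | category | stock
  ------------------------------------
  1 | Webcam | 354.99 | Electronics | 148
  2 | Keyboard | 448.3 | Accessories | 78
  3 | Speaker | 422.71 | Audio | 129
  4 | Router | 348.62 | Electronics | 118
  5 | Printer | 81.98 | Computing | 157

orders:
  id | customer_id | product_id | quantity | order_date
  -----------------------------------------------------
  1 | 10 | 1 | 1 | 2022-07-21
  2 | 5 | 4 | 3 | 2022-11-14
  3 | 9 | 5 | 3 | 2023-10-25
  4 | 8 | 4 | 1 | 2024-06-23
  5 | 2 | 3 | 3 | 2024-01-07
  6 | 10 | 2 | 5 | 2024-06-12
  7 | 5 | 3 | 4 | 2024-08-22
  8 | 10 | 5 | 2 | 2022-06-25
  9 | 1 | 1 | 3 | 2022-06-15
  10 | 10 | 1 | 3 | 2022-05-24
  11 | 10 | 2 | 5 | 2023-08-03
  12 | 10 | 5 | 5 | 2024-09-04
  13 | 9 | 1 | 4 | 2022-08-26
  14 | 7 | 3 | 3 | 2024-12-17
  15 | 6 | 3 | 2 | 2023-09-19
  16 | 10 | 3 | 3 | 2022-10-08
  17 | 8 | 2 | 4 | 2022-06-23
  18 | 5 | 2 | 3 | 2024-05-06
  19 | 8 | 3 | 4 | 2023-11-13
SELECT MAX(signup_year) FROM customers WHERE city = 'Houston'

Execution result:
NULL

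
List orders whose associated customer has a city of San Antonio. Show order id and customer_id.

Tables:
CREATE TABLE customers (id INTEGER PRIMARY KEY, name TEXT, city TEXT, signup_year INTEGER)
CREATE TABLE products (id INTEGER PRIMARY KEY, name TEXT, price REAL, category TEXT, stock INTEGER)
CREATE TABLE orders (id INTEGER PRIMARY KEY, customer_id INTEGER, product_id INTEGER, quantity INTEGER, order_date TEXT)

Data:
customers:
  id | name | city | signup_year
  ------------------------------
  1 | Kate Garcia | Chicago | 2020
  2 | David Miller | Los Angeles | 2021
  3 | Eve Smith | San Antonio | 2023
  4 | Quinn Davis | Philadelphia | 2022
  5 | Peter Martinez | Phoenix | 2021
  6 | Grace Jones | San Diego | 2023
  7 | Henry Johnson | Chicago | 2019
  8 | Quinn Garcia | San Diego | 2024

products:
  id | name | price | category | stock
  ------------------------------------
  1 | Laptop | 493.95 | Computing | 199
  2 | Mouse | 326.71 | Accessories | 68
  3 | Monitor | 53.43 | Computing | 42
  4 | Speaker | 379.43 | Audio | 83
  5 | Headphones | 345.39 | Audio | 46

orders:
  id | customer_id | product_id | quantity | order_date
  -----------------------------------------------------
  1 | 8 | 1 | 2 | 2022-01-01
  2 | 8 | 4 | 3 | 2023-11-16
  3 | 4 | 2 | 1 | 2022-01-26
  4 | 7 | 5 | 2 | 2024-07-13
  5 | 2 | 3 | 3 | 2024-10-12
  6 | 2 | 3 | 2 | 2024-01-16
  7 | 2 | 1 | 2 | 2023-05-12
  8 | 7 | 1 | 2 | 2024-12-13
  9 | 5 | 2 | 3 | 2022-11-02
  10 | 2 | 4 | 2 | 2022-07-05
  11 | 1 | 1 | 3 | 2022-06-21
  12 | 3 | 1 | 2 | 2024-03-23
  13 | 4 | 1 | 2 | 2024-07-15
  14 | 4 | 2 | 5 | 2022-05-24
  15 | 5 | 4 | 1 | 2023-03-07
SELECT id, customer_id FROM orders WHERE customer_id IN (SELECT id FROM customers WHERE city = 'San Antonio')

Execution result:
id | customer_id
12 | 3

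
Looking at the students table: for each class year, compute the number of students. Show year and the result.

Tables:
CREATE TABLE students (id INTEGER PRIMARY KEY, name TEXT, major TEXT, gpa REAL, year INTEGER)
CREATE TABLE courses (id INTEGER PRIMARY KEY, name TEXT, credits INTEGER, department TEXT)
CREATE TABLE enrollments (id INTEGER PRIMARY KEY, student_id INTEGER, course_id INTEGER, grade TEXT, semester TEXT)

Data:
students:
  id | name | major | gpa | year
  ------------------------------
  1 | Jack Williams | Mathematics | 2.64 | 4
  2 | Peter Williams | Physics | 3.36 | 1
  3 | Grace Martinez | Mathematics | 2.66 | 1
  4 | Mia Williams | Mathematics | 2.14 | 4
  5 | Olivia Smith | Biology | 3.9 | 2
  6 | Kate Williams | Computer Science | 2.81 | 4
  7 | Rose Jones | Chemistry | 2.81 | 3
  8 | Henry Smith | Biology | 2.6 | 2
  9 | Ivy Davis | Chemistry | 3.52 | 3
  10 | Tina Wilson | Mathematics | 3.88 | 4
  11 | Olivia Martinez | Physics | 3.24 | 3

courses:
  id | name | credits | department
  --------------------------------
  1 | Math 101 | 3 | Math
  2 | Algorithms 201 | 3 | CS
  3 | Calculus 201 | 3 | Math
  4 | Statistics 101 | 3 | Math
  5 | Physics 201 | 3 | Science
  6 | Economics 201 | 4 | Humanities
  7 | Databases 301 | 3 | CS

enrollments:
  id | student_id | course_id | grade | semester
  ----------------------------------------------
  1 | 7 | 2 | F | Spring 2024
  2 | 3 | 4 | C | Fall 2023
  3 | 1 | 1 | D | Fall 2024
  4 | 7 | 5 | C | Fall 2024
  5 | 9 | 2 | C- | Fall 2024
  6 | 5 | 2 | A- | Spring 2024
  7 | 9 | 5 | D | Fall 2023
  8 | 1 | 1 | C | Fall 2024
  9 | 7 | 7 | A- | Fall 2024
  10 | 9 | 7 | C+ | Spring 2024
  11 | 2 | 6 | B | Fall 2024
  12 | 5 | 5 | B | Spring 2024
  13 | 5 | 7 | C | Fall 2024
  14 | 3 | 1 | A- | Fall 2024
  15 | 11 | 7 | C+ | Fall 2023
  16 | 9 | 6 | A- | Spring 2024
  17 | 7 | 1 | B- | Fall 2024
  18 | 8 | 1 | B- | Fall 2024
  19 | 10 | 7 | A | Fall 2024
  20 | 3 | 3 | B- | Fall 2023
SELECT year, COUNT(*) AS n FROM students GROUP BY year

Execution result:
year | n
1 | 2
2 | 2
3 | 3
4 | 4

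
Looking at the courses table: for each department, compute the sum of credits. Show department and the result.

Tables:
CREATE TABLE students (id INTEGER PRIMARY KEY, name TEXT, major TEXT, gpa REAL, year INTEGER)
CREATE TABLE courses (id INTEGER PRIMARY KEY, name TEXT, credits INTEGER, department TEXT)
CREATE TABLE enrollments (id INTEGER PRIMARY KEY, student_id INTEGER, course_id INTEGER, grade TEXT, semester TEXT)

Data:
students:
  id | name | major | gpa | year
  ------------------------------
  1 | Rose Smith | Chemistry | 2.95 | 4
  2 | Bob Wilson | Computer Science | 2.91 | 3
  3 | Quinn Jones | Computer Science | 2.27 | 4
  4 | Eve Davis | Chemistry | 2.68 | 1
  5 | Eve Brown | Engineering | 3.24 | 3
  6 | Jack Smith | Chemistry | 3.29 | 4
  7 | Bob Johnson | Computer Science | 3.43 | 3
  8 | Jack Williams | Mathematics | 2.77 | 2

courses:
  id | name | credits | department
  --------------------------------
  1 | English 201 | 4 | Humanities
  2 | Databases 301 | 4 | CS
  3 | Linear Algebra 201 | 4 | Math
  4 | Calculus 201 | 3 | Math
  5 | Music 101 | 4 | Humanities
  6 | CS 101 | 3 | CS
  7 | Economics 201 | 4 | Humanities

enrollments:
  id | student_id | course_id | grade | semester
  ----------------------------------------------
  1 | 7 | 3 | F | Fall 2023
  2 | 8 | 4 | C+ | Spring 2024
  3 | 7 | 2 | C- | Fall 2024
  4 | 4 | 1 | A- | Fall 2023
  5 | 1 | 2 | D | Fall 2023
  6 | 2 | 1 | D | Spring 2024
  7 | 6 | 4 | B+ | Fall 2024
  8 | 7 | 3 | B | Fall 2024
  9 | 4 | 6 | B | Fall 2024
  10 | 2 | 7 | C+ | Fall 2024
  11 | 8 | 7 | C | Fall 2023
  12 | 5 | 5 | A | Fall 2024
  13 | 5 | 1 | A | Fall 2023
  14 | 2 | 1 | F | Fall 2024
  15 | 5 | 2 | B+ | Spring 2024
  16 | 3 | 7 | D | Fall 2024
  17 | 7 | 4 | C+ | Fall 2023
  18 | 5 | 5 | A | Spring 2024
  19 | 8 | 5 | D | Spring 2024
SELECT department, SUM(credits) AS sum_credits FROM courses GROUP BY department

Execution result:
department | sum_credits
CS | 7
Humanities | 12
Math | 7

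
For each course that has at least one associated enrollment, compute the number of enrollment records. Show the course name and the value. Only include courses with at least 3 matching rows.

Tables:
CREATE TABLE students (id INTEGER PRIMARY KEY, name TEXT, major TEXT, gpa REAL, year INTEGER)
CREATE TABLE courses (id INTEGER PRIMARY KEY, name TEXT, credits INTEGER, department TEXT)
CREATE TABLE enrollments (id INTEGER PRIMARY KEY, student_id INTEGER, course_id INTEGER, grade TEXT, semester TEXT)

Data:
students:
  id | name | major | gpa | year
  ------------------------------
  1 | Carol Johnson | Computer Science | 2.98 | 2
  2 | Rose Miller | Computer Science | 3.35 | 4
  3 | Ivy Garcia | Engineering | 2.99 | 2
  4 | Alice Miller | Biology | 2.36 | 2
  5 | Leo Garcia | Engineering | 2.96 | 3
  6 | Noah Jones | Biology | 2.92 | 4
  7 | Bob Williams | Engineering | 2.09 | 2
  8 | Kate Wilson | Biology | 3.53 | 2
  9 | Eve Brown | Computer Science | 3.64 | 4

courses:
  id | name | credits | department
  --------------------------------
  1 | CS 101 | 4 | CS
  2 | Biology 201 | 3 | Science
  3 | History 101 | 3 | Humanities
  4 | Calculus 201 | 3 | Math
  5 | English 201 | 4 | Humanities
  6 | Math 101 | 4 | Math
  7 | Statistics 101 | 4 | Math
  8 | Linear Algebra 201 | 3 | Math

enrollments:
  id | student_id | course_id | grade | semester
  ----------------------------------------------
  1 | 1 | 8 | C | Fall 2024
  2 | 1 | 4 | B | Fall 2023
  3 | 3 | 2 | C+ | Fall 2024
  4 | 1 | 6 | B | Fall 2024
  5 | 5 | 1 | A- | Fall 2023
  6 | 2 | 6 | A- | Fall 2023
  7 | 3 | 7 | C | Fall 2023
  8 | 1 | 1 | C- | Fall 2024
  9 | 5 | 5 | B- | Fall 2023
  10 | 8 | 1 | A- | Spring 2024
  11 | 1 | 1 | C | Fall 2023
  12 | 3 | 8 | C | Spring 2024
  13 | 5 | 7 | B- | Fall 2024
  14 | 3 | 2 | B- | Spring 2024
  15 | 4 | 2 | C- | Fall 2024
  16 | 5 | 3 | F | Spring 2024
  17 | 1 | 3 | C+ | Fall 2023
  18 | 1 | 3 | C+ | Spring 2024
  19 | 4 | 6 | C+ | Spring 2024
SELECT p.name, COUNT(*) AS n FROM enrollments c JOIN courses p ON c.course_id = p.id GROUP BY p.id, p.name HAVING COUNT(*) >= 3

Execution result:
name | n
CS 101 | 4
Biology 201 | 3
History 101 | 3
Math 101 | 3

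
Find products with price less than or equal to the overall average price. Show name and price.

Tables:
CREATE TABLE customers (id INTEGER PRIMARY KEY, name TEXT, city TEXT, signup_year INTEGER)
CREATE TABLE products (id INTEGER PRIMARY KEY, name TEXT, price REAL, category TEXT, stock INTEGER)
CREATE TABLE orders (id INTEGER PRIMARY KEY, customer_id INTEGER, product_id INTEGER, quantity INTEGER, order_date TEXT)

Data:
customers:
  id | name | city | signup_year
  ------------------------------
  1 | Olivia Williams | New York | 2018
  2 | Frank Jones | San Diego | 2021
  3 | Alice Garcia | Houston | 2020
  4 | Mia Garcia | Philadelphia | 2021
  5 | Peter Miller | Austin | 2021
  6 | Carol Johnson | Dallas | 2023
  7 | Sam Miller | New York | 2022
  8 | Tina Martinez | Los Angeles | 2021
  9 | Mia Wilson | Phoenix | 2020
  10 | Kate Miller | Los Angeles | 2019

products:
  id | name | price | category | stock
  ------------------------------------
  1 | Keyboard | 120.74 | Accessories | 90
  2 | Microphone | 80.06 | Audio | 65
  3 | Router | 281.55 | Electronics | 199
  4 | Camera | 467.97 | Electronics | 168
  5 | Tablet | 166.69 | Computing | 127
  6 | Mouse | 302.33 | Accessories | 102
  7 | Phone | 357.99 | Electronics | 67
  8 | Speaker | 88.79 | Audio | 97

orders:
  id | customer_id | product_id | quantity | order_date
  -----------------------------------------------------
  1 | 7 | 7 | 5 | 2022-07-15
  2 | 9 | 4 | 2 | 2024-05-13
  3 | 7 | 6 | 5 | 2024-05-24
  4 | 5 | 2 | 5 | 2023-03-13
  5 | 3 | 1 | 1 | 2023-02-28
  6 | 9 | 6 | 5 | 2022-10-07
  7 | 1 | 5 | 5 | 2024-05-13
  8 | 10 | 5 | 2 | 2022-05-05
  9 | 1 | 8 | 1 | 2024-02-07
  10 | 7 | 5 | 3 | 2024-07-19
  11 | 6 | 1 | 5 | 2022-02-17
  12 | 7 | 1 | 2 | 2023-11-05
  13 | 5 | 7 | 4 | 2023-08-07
SELECT name, price FROM products WHERE price <= (SELECT AVG(price) FROM products)

Execution result:
name | price
Keyboard | 120.74
Microphone | 80.06
Tablet | 166.69
Speaker | 88.79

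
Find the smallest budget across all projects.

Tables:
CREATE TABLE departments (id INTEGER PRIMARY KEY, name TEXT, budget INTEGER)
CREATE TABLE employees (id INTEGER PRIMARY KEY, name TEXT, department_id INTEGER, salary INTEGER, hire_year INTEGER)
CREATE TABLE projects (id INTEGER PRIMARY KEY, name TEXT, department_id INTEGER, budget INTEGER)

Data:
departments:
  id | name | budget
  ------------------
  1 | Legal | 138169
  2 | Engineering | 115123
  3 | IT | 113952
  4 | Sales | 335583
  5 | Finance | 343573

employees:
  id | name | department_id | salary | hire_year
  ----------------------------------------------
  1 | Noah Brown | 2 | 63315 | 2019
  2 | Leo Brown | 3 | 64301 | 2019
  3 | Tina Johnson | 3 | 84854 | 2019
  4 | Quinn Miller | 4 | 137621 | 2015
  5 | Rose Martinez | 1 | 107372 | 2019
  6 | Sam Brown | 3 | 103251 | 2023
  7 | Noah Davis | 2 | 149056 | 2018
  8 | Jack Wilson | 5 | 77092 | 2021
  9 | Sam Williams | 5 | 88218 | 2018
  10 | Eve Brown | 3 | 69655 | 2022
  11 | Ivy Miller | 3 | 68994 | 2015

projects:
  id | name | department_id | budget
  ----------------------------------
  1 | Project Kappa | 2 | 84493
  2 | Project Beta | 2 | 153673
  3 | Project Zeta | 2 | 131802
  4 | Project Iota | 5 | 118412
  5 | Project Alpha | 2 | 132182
SELECT MIN(budget) FROM projects

Execution result:
84493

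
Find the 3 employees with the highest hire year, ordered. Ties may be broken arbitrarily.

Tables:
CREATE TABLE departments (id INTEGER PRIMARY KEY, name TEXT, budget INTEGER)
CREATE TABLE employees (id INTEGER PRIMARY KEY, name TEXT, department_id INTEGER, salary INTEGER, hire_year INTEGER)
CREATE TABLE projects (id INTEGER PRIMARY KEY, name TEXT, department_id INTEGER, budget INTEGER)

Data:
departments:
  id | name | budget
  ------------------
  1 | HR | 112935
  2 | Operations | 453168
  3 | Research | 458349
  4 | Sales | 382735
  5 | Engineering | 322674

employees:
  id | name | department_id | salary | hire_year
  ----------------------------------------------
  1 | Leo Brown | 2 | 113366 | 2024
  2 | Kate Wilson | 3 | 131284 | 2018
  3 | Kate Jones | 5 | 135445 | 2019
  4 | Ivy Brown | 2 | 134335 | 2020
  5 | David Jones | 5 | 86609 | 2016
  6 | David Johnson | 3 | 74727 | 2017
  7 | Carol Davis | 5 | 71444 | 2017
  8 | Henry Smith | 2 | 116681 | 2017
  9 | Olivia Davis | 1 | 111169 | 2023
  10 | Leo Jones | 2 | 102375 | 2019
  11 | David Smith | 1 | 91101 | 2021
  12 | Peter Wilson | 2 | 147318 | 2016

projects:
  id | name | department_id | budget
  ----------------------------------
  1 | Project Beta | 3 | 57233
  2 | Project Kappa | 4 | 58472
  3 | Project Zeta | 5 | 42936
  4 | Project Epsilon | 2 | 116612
SELECT name, hire_year FROM employees ORDER BY hire_year DESC LIMIT 3

Execution result:
name | hire_year
Leo Brown | 2024
Olivia Davis | 2023
David Smith | 2021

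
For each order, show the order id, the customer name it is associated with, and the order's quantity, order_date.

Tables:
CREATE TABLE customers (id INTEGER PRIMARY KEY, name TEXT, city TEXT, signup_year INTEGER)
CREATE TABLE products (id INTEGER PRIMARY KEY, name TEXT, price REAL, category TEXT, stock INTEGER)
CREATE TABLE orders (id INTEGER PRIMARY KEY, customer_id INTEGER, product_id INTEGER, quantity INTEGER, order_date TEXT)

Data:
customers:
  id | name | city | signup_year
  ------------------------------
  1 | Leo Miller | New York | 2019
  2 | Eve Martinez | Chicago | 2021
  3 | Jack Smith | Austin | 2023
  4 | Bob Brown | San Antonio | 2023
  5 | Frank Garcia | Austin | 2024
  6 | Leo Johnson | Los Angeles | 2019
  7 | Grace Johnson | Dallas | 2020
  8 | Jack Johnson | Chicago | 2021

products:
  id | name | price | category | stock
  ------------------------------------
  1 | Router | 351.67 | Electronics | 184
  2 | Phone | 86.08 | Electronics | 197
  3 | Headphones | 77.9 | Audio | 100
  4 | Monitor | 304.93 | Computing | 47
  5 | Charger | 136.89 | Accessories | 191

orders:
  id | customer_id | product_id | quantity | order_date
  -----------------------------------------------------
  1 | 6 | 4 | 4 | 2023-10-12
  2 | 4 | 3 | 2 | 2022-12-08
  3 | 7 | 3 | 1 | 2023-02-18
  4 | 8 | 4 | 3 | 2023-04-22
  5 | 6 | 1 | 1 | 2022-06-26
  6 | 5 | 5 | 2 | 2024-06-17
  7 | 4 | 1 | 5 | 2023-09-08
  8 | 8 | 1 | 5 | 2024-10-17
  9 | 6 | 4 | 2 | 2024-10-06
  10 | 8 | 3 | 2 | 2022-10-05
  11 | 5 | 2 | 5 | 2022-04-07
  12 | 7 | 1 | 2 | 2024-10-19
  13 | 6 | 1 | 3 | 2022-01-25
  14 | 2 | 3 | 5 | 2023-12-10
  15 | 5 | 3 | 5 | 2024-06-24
SELECT c.id, p.name AS customer, c.quantity, c.order_date FROM orders c JOIN customers p ON c.customer_id = p.id

Execution result:
id | customer | quantity | order_date
1 | Leo Johnson | 4 | 2023-10-12
2 | Bob Brown | 2 | 2022-12-08
3 | Grace Johnson | 1 | 2023-02-18
4 | Jack Johnson | 3 | 2023-04-22
5 | Leo Johnson | 1 | 2022-06-26
6 | Frank Garcia | 2 | 2024-06-17
7 | Bob Brown | 5 | 2023-09-08
8 | Jack Johnson | 5 | 2024-10-17
9 | Leo Johnson | 2 | 2024-10-06
10 | Jack Johnson | 2 | 2022-10-05
11 | Frank Garcia | 5 | 2022-04-07
12 | Grace Johnson | 2 | 2024-10-19
13 | Leo Johnson | 3 | 2022-01-25
14 | Eve Martinez | 5 | 2023-12-10
15 | Frank Garcia | 5 | 2024-06-24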